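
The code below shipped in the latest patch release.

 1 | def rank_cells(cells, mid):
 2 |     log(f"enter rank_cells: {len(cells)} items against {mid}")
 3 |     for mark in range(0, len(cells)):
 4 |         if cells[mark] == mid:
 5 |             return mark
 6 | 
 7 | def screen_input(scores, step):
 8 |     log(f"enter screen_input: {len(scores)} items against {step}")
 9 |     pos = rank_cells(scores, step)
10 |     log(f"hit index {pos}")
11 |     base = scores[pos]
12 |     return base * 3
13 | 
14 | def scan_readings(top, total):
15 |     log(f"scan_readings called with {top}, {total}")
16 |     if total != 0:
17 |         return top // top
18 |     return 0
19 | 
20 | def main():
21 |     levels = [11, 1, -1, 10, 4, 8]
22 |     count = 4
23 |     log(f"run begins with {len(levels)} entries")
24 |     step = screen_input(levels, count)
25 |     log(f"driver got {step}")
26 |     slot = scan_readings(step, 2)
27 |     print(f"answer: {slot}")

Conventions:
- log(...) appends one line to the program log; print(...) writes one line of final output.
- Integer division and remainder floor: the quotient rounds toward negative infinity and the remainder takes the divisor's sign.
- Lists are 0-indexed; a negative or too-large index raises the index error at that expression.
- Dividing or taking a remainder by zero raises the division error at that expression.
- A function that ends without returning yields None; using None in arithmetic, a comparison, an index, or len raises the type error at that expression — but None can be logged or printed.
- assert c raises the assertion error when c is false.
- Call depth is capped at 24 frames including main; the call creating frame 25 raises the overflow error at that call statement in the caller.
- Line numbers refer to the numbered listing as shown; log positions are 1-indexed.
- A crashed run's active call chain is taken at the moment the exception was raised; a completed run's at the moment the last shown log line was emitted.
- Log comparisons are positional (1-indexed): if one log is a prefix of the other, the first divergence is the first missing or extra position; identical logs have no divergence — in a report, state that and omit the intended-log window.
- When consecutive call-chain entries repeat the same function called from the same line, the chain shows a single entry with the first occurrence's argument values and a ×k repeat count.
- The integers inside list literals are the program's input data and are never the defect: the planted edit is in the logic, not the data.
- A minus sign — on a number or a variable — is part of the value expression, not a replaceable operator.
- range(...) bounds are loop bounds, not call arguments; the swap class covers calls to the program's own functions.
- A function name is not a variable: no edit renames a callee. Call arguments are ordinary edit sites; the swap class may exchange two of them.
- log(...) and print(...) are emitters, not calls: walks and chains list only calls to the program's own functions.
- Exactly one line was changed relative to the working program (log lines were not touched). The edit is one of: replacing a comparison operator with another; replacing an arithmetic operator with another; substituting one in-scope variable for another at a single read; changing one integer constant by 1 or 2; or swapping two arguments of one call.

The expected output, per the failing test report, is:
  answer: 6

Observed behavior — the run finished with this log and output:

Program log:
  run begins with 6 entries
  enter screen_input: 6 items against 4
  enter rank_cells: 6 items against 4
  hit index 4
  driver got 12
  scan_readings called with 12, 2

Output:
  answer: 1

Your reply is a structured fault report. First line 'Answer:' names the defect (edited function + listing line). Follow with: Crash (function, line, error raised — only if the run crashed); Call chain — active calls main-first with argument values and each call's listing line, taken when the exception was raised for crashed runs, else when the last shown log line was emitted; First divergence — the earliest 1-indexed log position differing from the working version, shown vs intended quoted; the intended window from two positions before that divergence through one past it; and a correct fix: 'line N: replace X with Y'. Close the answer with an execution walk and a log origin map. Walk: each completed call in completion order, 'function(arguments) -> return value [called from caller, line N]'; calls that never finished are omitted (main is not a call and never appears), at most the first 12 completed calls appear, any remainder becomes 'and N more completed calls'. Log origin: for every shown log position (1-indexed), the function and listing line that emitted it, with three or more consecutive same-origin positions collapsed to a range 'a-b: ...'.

Answer: the defect is in scan_readings at line 17.
Key fact: No log line changed; the fault shows up purely in the output.
Call chain: main -> scan_readings(12, 2) (called at line 26).
First divergence: none — the logs agree in full.
Execution walk:
  rank_cells([11, 1, -1, 10, 4, 8], 4) -> 4  [called from screen_input, line 9]
  screen_input([11, 1, -1, 10, 4, 8], 4) -> 12  [called from main, line 24]
  scan_readings(12, 2) -> 1  [called from main, line 26]
Log origin:
  1: emitted by main (line 23)
  2: emitted by screen_input (line 8)
  3: emitted by rank_cells (line 2)
  4: emitted by screen_input (line 10)
  5: emitted by main (line 25)
  6: emitted by scan_readings (line 15)
A correct fix: line 17: replace `top // top` with `top // total`.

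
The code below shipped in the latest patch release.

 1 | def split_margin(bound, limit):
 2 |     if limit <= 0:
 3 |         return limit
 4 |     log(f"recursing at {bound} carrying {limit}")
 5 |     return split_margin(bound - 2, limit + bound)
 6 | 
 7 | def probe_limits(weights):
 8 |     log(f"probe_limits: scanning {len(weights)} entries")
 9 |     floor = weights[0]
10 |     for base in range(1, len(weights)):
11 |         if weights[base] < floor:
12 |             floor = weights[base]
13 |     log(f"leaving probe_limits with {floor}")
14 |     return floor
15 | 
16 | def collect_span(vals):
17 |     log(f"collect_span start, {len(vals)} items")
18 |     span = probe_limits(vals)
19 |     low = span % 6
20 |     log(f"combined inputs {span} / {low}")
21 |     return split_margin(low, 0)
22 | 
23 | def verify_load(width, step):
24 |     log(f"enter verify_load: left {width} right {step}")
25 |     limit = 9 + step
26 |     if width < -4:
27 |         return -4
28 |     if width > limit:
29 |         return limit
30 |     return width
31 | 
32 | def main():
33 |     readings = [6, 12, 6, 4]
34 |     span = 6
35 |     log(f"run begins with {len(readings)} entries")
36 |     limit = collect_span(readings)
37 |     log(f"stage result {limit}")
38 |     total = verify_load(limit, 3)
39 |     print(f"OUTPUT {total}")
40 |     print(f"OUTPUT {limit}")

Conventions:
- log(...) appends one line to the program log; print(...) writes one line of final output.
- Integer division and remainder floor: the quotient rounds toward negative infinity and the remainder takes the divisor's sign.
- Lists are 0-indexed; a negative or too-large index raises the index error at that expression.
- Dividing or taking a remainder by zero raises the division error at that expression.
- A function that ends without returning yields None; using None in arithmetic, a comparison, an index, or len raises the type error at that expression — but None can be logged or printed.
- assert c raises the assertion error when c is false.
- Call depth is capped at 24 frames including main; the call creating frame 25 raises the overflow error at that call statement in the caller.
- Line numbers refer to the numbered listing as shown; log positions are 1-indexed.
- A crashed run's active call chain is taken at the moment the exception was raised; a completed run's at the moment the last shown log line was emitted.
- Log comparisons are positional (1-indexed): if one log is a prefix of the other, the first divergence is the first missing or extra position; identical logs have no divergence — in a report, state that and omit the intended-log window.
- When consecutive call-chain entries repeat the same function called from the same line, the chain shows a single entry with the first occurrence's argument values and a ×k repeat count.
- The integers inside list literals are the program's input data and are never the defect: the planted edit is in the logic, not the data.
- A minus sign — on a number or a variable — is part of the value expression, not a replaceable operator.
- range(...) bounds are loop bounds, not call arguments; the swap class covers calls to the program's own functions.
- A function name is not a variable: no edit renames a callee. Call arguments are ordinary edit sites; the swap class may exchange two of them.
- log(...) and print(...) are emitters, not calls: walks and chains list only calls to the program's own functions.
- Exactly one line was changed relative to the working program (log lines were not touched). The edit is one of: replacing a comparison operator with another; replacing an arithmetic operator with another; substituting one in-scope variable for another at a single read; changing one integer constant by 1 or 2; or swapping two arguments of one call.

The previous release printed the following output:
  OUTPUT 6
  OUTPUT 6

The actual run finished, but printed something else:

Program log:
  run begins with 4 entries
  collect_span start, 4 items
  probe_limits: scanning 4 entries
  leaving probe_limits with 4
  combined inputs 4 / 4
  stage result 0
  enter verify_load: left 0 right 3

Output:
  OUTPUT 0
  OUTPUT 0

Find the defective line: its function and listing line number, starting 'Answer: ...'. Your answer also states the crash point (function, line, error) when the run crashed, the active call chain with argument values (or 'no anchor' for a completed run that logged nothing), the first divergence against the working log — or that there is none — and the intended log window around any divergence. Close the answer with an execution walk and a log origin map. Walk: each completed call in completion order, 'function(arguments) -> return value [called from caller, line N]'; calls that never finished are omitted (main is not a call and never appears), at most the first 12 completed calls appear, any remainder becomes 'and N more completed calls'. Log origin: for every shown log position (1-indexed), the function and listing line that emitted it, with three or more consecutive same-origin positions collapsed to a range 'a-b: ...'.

Answer: the defect is in split_margin at line 2.
Key fact: At log position 6 the runs split — shown 'stage result 0', but the working version logs 'recursing at 4 carrying 0'.
Call chain: main -> verify_load(0, 3) (called at line 38).
First divergence: position 6 — the shown line 'stage result 0' should read 'recursing at 4 carrying 0'.
Intended log window:
  4: leaving probe_limits with 4
  5: combined inputs 4 / 4
  6: recursing at 4 carrying 0
  7: recursing at 2 carrying 4
Execution walk:
  probe_limits([6, 12, 6, 4]) -> 4  [called from collect_span, line 18]
  split_margin(4, 0) -> 0  [called from collect_span, line 21]
  collect_span([6, 12, 6, 4]) -> 0  [called from main, line 36]
  verify_load(0, 3) -> 0  [called from main, line 38]
Origin of each log line:
  1 — main, line 35
  2 — collect_span, line 17
  3 — probe_limits, line 8
  4 — probe_limits, line 13
  5 — collect_span, line 20
  6 — main, line 37
  7 — verify_load, line 24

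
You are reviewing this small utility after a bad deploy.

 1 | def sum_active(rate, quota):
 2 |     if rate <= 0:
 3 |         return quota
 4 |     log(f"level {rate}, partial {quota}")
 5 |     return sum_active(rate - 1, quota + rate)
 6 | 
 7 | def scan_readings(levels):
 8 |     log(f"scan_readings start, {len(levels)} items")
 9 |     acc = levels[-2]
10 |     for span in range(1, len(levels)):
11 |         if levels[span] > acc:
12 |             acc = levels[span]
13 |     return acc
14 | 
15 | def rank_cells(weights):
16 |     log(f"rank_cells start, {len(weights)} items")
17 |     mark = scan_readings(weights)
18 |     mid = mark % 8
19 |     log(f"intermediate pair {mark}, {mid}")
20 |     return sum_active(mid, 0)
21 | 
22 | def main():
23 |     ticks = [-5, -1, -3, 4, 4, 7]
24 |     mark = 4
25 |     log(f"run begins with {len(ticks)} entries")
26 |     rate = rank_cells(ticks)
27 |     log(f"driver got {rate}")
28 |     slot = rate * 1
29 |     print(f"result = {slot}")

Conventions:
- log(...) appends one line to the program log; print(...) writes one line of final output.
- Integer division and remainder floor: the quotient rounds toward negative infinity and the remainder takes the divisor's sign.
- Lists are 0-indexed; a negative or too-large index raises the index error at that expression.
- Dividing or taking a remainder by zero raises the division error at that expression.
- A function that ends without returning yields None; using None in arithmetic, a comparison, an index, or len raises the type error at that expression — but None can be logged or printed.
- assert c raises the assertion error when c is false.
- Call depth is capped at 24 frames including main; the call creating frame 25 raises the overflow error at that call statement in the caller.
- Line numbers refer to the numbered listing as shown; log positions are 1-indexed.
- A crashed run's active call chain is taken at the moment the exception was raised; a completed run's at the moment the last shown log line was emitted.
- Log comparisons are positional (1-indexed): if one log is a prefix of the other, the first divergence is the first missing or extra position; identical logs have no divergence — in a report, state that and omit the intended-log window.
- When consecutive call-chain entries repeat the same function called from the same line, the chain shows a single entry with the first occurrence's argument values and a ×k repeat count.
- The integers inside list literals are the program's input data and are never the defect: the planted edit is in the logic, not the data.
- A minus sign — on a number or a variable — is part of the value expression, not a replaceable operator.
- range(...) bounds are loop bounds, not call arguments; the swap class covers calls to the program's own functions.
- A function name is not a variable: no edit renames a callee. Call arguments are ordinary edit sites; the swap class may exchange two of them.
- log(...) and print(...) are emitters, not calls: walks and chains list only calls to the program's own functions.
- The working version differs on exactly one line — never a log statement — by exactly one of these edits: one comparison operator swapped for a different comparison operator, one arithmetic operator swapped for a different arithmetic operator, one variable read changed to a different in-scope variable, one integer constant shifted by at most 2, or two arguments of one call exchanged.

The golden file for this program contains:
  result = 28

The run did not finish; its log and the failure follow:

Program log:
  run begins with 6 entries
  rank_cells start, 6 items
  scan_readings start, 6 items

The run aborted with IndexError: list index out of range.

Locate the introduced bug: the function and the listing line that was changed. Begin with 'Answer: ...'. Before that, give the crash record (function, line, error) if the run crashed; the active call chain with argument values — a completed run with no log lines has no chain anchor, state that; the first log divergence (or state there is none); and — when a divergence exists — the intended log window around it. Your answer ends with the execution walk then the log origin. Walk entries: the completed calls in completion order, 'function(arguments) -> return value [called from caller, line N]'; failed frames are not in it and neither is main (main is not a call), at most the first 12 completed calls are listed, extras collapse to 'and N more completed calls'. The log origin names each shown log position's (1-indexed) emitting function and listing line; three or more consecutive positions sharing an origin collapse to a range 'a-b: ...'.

Answer: the defect is in scan_readings at line 9.
The tell: The faulty run's log stops after 3 lines; the working version's next line would be 'intermediate pair 7, 7'.
Crash: scan_readings, line 9, IndexError.
Call chain: main -> rank_cells([-5, -1, -3, 4, 4, 7]) (called at line 26) -> scan_readings([-5, -1, -3, 4, 4, 7]) (called at line 17).
First divergence: position 4 — the faulty run's log ends after 3 lines; the working version continues with 'intermediate pair 7, 7'.
Intended log window:
  2: rank_cells start, 6 items
  3: scan_readings start, 6 items
  4: intermediate pair 7, 7
  5: level 7, partial 0
Execution walk:
  (no call completed)
Log line origins:
  1: logged in main at line 25
  2: logged in rank_cells at line 16
  3: logged in scan_readings at line 8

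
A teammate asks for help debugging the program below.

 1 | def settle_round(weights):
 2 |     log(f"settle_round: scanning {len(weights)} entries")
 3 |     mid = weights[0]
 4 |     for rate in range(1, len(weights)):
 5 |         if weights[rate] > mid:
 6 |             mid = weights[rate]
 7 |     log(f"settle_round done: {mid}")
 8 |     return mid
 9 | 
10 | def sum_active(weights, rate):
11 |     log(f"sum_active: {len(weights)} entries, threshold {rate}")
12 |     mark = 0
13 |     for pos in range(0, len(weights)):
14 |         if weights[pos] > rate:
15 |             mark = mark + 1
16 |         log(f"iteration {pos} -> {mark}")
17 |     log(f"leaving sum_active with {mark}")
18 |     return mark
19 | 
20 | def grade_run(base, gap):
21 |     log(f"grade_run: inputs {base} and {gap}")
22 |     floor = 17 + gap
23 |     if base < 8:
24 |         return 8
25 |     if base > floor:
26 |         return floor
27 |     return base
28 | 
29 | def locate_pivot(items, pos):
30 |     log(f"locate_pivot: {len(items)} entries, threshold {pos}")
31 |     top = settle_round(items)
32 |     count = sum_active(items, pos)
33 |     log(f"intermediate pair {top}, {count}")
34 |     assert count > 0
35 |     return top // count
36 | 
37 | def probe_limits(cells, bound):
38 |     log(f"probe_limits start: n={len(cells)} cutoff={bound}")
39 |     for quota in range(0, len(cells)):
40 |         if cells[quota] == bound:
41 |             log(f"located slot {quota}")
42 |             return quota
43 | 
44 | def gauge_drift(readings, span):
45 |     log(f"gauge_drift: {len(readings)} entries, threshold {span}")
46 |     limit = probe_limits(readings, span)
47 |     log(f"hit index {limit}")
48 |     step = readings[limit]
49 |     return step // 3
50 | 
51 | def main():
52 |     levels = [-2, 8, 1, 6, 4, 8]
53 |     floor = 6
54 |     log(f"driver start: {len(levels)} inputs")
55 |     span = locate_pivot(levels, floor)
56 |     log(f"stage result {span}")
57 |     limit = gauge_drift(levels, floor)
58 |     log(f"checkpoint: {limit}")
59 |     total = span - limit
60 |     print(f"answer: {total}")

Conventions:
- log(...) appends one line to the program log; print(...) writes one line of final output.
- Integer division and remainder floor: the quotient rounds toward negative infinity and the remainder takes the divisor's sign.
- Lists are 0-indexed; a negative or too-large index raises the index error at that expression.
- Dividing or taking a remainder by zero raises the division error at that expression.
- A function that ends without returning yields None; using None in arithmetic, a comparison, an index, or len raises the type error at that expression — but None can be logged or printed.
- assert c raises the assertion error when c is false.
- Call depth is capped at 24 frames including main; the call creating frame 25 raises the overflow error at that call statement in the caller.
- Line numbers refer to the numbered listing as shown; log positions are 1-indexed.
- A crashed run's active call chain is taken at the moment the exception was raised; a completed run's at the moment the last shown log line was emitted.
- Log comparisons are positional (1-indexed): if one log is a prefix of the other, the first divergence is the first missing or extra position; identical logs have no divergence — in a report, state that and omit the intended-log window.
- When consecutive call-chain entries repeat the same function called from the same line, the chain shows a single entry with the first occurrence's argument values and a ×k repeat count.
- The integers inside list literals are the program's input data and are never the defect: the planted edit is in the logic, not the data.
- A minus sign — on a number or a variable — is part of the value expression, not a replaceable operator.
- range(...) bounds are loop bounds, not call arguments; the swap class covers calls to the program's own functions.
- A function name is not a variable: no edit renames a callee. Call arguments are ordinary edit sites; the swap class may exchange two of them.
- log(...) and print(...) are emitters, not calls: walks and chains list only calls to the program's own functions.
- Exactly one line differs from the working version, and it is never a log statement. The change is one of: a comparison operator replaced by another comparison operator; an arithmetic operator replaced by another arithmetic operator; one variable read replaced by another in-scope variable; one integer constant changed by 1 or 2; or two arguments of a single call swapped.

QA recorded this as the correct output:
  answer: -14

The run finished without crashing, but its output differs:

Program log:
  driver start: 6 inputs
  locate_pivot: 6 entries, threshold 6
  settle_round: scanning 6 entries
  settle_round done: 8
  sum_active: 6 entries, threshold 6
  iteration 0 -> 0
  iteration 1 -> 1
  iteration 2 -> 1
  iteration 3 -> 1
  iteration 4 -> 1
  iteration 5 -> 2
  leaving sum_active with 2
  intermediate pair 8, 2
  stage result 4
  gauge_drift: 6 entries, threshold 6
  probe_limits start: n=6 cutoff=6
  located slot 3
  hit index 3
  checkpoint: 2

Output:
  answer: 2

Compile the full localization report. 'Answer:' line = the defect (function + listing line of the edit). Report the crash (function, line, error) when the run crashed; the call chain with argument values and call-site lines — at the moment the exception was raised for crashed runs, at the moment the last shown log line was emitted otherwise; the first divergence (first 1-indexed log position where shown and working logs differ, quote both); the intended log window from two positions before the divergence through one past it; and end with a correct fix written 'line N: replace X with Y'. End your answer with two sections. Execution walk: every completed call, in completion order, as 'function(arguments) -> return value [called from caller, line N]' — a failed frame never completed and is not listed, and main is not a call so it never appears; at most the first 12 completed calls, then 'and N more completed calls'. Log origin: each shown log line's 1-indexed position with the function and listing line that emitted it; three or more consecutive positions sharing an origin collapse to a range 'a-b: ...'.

Answer: the defect is in gauge_drift at line 49.
Key observation: Position 19 is the first bad log line: 'checkpoint: 2' should read 'checkpoint: 18'.
Call chain: main.
First divergence: position 19 — shown 'checkpoint: 2', intended 'checkpoint: 18'.
Intended log window:
  17: located slot 3
  18: hit index 3
  19: checkpoint: 18
Execution walk:
  settle_round([-2, 8, 1, 6, 4, 8]) -> 8  [called from locate_pivot, line 31]
  sum_active([-2, 8, 1, 6, 4, 8], 6) -> 2  [called from locate_pivot, line 32]
  locate_pivot([-2, 8, 1, 6, 4, 8], 6) -> 4  [called from main, line 55]
  probe_limits([-2, 8, 1, 6, 4, 8], 6) -> 3  [called from gauge_drift, line 46]
  gauge_drift([-2, 8, 1, 6, 4, 8], 6) -> 2  [called from main, line 57]
Origin of each log line:
  1: logged in main at line 54
  2: logged in locate_pivot at line 30
  3: logged in settle_round at line 2
  4: logged in settle_round at line 7
  5: logged in sum_active at line 11
  6-11: logged in sum_active at line 16
  12: logged in sum_active at line 17
  13: logged in locate_pivot at line 33
  14: logged in main at line 56
  15: logged in gauge_drift at line 45
  16: logged in probe_limits at line 38
  17: logged in probe_limits at line 41
  18: logged in gauge_drift at line 47
  19: logged in main at line 58
A correct fix: line 49: replace `//` with `*`.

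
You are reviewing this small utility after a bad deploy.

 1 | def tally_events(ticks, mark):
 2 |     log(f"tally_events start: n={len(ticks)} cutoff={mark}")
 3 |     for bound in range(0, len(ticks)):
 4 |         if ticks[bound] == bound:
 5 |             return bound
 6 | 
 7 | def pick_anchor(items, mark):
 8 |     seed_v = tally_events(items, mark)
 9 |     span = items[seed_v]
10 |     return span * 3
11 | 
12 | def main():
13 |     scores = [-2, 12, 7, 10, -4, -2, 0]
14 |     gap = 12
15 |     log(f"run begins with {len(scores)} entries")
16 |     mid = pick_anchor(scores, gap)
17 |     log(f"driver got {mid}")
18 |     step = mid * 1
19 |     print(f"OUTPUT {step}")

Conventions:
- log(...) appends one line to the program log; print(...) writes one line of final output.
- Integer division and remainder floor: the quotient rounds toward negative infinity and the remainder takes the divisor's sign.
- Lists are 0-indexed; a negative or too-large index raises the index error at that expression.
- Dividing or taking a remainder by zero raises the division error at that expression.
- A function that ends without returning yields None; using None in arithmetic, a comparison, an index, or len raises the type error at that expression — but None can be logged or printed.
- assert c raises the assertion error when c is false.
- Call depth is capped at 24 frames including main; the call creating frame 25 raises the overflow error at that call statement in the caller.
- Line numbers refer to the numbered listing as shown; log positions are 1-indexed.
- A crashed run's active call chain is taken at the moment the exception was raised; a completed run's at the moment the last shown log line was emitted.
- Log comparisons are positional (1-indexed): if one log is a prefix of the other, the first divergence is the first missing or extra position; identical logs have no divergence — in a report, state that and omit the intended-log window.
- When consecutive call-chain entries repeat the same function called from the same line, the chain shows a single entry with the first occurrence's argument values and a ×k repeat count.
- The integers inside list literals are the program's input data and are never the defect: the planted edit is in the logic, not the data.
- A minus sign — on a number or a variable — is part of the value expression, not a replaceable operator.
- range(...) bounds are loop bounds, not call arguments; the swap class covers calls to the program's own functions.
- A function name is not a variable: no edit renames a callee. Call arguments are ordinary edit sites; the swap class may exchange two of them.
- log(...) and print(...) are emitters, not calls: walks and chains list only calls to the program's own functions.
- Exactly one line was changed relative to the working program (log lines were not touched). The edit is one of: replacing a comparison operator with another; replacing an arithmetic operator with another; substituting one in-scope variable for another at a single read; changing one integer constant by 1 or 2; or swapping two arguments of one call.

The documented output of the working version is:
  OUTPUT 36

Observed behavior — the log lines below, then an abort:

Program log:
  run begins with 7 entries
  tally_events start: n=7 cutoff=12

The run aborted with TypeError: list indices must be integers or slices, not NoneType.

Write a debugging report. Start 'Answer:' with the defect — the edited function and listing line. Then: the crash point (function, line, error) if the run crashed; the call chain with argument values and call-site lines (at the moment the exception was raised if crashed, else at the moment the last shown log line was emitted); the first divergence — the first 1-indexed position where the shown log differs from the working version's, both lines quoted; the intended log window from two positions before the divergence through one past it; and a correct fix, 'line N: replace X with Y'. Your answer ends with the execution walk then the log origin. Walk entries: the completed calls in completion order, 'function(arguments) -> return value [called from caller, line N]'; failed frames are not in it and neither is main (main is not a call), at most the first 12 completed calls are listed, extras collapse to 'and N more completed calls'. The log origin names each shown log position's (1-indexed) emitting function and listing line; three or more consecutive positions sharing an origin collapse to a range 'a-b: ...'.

Answer: the defect is in tally_events at line 4.
Core observation: Only 2 log lines were emitted before the run died; the intended continuation was 'driver got 36'.
Crash: pick_anchor, line 9, TypeError.
Call chain: main -> pick_anchor([-2, 12, 7, 10, -4, -2, 0], 12) (called at line 16).
First divergence: position 3 (shown log ended at 2 lines; the working version continues: 'driver got 36').
Intended log window:
  1: run begins with 7 entries
  2: tally_events start: n=7 cutoff=12
  3: driver got 36
Execution walk:
  tally_events([-2, 12, 7, 10, -4, -2, 0], 12) -> None  [called from pick_anchor, line 8]
Log origins:
  1: from main, line 15
  2: from tally_events, line 2
A correct fix: line 4: replace `ticks[bound] == bound` with `ticks[bound] == mark`.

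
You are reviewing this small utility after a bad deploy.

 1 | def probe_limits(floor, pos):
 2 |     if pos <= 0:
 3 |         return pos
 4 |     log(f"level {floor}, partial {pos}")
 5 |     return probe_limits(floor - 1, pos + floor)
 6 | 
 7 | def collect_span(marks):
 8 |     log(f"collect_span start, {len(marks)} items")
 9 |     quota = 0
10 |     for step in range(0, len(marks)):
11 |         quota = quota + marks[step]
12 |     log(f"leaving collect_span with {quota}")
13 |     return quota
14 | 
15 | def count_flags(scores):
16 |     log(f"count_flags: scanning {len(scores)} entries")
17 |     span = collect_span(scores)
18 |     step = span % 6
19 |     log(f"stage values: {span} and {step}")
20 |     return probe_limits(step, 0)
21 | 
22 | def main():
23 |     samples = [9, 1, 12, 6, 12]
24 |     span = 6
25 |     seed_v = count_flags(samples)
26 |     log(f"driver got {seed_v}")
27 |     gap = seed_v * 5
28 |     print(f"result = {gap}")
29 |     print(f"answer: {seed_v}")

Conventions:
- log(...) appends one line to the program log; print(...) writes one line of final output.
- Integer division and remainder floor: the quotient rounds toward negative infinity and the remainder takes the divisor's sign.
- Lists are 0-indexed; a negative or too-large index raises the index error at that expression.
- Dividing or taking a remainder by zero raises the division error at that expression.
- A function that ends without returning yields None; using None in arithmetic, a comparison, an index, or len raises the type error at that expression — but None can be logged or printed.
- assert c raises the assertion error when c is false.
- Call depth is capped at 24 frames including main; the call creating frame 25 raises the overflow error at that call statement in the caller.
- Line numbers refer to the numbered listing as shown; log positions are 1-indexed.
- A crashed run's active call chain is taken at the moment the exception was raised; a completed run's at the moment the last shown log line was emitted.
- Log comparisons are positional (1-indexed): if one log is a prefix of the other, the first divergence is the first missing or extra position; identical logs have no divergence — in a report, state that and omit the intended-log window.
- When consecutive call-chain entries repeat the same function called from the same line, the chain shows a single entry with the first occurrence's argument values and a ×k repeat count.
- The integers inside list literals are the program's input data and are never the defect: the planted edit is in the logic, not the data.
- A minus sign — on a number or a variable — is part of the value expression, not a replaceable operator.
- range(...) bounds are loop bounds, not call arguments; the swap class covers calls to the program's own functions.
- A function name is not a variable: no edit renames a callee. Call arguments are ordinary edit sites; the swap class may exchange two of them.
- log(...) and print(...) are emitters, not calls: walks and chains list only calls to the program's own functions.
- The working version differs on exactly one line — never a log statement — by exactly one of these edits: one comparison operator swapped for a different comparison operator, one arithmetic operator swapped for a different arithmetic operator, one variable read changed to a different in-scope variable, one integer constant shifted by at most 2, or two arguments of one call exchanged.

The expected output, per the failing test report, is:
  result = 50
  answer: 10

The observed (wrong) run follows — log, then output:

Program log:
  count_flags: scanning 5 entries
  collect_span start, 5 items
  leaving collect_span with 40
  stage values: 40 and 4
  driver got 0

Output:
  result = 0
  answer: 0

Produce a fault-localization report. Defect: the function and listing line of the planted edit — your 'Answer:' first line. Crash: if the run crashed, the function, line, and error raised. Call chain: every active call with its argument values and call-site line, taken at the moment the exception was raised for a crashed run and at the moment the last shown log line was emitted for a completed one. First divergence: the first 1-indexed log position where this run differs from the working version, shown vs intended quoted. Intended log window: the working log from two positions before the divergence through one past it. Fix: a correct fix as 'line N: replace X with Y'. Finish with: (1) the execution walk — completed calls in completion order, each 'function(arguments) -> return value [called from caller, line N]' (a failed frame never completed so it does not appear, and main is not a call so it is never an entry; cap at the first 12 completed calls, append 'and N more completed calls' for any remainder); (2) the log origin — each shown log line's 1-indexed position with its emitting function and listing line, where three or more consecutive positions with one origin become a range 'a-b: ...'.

Answer: the defect is in probe_limits at line 2.
Key observation: Log line 5 is where behavior first shows: 'driver got 0' appears instead of 'level 4, partial 0'.
Call chain: main.
First divergence: position 5 — shown 'driver got 0', intended 'level 4, partial 0'.
Intended log window:
  3: leaving collect_span with 40
  4: stage values: 40 and 4
  5: level 4, partial 0
  6: level 3, partial 4
Execution walk:
  collect_span([9, 1, 12, 6, 12]) -> 40  [called from count_flags, line 17]
  probe_limits(4, 0) -> 0  [called from count_flags, line 20]
  count_flags([9, 1, 12, 6, 12]) -> 0  [called from main, line 25]
Log origins:
  1 — count_flags, line 16
  2 — collect_span, line 8
  3 — collect_span, line 12
  4 — count_flags, line 19
  5 — main, line 26
A correct fix: line 2: replace `pos` with `floor`.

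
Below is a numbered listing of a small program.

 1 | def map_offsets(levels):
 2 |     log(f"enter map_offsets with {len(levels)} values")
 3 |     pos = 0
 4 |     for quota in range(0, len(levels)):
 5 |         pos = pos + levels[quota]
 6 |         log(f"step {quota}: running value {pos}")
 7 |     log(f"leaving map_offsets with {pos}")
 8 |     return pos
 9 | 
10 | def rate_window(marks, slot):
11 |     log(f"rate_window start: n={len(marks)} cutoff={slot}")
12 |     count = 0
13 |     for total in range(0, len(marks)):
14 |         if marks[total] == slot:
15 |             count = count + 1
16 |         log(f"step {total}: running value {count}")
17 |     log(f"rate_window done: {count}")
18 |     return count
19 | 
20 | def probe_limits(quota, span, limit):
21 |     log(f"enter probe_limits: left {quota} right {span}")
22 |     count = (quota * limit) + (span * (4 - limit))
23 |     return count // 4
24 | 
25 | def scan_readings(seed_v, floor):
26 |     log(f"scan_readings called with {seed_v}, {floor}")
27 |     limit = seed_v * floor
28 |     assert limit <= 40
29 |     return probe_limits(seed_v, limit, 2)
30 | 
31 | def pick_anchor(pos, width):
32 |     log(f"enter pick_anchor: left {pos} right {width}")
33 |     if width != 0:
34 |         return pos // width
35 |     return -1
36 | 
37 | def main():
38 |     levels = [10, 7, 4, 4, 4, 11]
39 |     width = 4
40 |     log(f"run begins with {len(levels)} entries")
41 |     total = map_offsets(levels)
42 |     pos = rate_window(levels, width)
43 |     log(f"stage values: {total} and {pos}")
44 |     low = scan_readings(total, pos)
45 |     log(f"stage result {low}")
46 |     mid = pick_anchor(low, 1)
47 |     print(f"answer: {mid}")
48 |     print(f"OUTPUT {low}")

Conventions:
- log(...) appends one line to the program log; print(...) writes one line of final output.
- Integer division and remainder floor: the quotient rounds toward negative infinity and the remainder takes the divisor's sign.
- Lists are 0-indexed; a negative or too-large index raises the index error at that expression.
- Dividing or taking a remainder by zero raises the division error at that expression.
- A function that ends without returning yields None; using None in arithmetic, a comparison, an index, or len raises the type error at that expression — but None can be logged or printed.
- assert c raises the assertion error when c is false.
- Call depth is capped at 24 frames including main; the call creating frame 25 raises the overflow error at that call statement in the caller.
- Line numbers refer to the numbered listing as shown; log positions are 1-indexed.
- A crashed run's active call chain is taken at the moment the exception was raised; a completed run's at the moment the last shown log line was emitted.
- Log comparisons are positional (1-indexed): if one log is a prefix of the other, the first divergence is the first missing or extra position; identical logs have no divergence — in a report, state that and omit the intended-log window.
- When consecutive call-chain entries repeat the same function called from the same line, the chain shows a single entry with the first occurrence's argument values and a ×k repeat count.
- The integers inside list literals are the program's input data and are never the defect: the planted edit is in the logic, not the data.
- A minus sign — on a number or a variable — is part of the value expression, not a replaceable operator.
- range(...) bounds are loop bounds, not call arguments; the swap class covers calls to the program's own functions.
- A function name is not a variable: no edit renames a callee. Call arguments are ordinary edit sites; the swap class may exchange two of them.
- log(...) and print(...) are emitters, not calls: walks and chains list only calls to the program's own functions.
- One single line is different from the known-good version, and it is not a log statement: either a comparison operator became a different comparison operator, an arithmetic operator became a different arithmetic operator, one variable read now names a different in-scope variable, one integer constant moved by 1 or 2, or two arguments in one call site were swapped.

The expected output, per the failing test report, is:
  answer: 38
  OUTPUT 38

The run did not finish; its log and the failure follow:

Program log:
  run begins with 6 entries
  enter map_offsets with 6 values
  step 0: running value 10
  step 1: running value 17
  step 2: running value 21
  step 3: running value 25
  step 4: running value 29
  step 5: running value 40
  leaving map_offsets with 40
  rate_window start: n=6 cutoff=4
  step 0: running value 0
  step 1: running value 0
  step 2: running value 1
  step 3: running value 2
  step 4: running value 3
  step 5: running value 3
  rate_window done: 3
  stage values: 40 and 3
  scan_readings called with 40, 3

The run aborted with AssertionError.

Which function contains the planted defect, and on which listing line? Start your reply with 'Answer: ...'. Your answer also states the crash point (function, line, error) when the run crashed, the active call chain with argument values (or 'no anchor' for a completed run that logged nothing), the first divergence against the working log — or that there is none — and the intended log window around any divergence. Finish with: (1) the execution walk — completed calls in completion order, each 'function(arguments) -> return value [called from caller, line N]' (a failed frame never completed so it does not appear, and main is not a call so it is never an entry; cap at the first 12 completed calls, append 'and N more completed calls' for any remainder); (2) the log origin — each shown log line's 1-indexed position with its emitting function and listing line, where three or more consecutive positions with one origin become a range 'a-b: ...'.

Answer: the defect is in scan_readings at line 27.
The tell: The shown log is a 19-line prefix of the intended one, whose next entry is 'enter probe_limits: left 40 right 37'.
Crash: scan_readings, line 28, AssertionError.
Call chain: main -> scan_readings(40, 3) (called at line 44).
First divergence: position 20; the shown log stops at 19 lines while the working version next logs 'enter probe_limits: left 40 right 37'.
Intended log window:
  18: stage values: 40 and 3
  19: scan_readings called with 40, 3
  20: enter probe_limits: left 40 right 37
  21: stage result 38
Execution walk:
  map_offsets([10, 7, 4, 4, 4, 11]) -> 40  [called from main, line 41]
  rate_window([10, 7, 4, 4, 4, 11], 4) -> 3  [called from main, line 42]
Log origins:
  1: emitted by main (line 40)
  2: emitted by map_offsets (line 2)
  3-8: emitted by map_offsets (line 6)
  9: emitted by map_offsets (line 7)
  10: emitted by rate_window (line 11)
  11-16: emitted by rate_window (line 16)
  17: emitted by rate_window (line 17)
  18: emitted by main (line 43)
  19: emitted by scan_readings (line 26)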